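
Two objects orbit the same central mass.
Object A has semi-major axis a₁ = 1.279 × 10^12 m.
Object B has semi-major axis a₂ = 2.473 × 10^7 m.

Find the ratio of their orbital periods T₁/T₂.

From Kepler's third law, (T₁/T₂)² = (a₁/a₂)³, so T₁/T₂ = (a₁/a₂)^(3/2).
a₁/a₂ = 1.279e+12 / 2.473e+07 = 51718.6.
T₁/T₂ = (51718.6)^(3/2) ≈ 1.176e+07.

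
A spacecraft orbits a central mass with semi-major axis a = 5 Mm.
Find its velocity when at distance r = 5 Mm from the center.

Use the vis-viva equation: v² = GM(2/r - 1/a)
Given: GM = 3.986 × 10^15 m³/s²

Convert to SI: a = 5 Mm = 5e+06 m; r = 5 Mm = 5e+06 m.
Vis-viva: v = √(GM · (2/r − 1/a)).
2/r − 1/a = 2/5e+06 − 1/5e+06 = 2e-07 m⁻¹.
v = √(3.986e+15 · 2e-07) m/s ≈ 2.823e+04 m/s = 28.23 km/s.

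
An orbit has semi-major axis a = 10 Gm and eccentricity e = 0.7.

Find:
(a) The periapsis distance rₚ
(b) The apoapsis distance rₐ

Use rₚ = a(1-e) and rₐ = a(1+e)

Convert to SI: a = 10 Gm = 1e+10 m.
(a) rₚ = a(1 − e) = 1e+10 · (1 − 0.7) = 1e+10 · 0.3 ≈ 3e+09 m = 3 Gm.
(b) rₐ = a(1 + e) = 1e+10 · (1 + 0.7) = 1e+10 · 1.7 ≈ 1.7e+10 m = 17 Gm.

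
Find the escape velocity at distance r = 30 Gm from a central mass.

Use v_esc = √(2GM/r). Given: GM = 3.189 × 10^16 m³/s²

Convert to SI: r = 30 Gm = 3e+10 m.
Escape velocity comes from setting total energy to zero: ½v² − GM/r = 0 ⇒ v_esc = √(2GM / r).
v_esc = √(2 · 3.189e+16 / 3e+10) m/s ≈ 1458 m/s = 1.458 km/s.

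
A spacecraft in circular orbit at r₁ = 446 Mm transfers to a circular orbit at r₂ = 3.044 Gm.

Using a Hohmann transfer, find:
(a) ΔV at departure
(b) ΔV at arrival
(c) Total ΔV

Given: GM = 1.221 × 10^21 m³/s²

Convert to SI: r₁ = 446 Mm = 4.46e+08 m; r₂ = 3.044 Gm = 3.044e+09 m.
Transfer semi-major axis: a_t = (r₁ + r₂)/2 = (4.46e+08 + 3.044e+09)/2 = 1.745e+09 m.
Circular speeds: v₁ = √(GM/r₁) = 1.65459e+06 m/s, v₂ = √(GM/r₂) = 633338 m/s.
Transfer speeds (vis-viva v² = GM(2/r − 1/a_t)): v₁ᵗ = 2.18532e+06 m/s, v₂ᵗ = 320188 m/s.
(a) ΔV₁ = |v₁ᵗ − v₁| ≈ 5.307e+05 m/s = 530.7 km/s.
(b) ΔV₂ = |v₂ − v₂ᵗ| ≈ 3.131e+05 m/s = 313.1 km/s.
(c) ΔV_total = ΔV₁ + ΔV₂ ≈ 8.439e+05 m/s = 843.9 km/s.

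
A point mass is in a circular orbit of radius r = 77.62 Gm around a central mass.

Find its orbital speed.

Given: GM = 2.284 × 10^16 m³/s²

Convert to SI: r = 77.62 Gm = 7.762e+10 m.
For a circular orbit, gravity supplies the centripetal force, so v = √(GM / r).
v = √(2.284e+16 / 7.762e+10) m/s ≈ 542.5 m/s = 542.5 m/s.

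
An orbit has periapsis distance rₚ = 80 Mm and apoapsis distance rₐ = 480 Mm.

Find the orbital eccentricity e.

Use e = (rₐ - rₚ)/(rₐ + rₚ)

Convert to SI: rₚ = 80 Mm = 8e+07 m; rₐ = 480 Mm = 4.8e+08 m.
e = (rₐ − rₚ) / (rₐ + rₚ).
e = (4.8e+08 − 8e+07) / (4.8e+08 + 8e+07) = 4e+08 / 5.6e+08 ≈ 0.7143.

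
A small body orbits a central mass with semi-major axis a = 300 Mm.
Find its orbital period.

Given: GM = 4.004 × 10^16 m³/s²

Convert to SI: a = 300 Mm = 3e+08 m.
Kepler's third law: T = 2π √(a³ / GM).
Substituting a = 3e+08 m and GM = 4.004e+16 m³/s²:
T = 2π √((3e+08)³ / 4.004e+16) s
T ≈ 1.632e+05 s = 1.888 days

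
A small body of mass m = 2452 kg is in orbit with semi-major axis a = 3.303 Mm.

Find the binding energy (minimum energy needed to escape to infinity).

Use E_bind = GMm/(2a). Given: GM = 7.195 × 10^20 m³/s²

Convert to SI: a = 3.303 Mm = 3.303e+06 m.
Total orbital energy is E = −GMm/(2a); binding energy is E_bind = −E = GMm/(2a).
E_bind = 7.195e+20 · 2452 / (2 · 3.303e+06) J ≈ 2.671e+17 J = 267.1 PJ.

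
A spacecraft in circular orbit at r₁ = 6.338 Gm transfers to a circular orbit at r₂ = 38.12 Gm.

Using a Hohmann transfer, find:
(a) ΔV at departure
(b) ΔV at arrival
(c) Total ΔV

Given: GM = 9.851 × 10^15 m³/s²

Convert to SI: r₁ = 6.338 Gm = 6.338e+09 m; r₂ = 38.12 Gm = 3.812e+10 m.
Transfer semi-major axis: a_t = (r₁ + r₂)/2 = (6.338e+09 + 3.812e+10)/2 = 2.2229e+10 m.
Circular speeds: v₁ = √(GM/r₁) = 1246.71 m/s, v₂ = √(GM/r₂) = 508.351 m/s.
Transfer speeds (vis-viva v² = GM(2/r − 1/a_t)): v₁ᵗ = 1632.6 m/s, v₂ᵗ = 271.444 m/s.
(a) ΔV₁ = |v₁ᵗ − v₁| ≈ 385.9 m/s = 385.9 m/s.
(b) ΔV₂ = |v₂ − v₂ᵗ| ≈ 236.9 m/s = 236.9 m/s.
(c) ΔV_total = ΔV₁ + ΔV₂ ≈ 622.8 m/s = 622.8 m/s.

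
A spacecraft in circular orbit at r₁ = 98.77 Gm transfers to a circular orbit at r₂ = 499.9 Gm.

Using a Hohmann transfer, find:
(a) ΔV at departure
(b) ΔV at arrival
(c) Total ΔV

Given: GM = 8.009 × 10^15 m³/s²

Convert to SI: r₁ = 98.77 Gm = 9.877e+10 m; r₂ = 499.9 Gm = 4.999e+11 m.
Transfer semi-major axis: a_t = (r₁ + r₂)/2 = (9.877e+10 + 4.999e+11)/2 = 2.99335e+11 m.
Circular speeds: v₁ = √(GM/r₁) = 284.758 m/s, v₂ = √(GM/r₂) = 126.575 m/s.
Transfer speeds (vis-viva v² = GM(2/r − 1/a_t)): v₁ᵗ = 367.993 m/s, v₂ᵗ = 72.7079 m/s.
(a) ΔV₁ = |v₁ᵗ − v₁| ≈ 83.23 m/s = 83.23 m/s.
(b) ΔV₂ = |v₂ − v₂ᵗ| ≈ 53.87 m/s = 53.87 m/s.
(c) ΔV_total = ΔV₁ + ΔV₂ ≈ 137.1 m/s = 137.1 m/s.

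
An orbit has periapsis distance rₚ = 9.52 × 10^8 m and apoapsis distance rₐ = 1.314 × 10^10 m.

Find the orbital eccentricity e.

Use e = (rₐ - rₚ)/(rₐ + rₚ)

e = (rₐ − rₚ) / (rₐ + rₚ).
e = (1.314e+10 − 9.52e+08) / (1.314e+10 + 9.52e+08) = 1.2188e+10 / 1.4092e+10 ≈ 0.8649.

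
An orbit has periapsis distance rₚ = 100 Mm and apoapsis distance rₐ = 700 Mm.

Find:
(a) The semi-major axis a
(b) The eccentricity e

Convert to SI: rₚ = 100 Mm = 1e+08 m; rₐ = 700 Mm = 7e+08 m.
(a) a = (rₚ + rₐ) / 2 = (1e+08 + 7e+08) / 2 ≈ 4e+08 m = 400 Mm.
(b) e = (rₐ − rₚ) / (rₐ + rₚ) = (7e+08 − 1e+08) / (7e+08 + 1e+08) ≈ 0.75.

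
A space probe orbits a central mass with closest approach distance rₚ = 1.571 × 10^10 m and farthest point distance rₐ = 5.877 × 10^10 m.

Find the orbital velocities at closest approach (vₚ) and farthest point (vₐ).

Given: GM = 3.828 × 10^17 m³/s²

Use the vis-viva equation v² = GM(2/r − 1/a) with a = (rₚ + rₐ)/2 = (1.571e+10 + 5.877e+10)/2 = 3.724e+10 m.
vₚ = √(GM · (2/rₚ − 1/a)) = √(3.828e+17 · (2/1.571e+10 − 1/3.724e+10)) m/s ≈ 6201 m/s = 6.201 km/s.
vₐ = √(GM · (2/rₐ − 1/a)) = √(3.828e+17 · (2/5.877e+10 − 1/3.724e+10)) m/s ≈ 1658 m/s = 1.658 km/s.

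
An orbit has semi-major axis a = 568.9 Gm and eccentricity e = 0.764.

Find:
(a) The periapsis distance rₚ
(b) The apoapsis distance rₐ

Convert to SI: a = 568.9 Gm = 5.689e+11 m.
(a) rₚ = a(1 − e) = 5.689e+11 · (1 − 0.764) = 5.689e+11 · 0.236 ≈ 1.343e+11 m = 134.3 Gm.
(b) rₐ = a(1 + e) = 5.689e+11 · (1 + 0.764) = 5.689e+11 · 1.764 ≈ 1.004e+12 m = 1.004 Tm.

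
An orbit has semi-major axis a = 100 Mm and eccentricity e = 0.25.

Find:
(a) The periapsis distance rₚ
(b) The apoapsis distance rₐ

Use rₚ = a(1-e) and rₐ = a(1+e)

Convert to SI: a = 100 Mm = 1e+08 m.
(a) rₚ = a(1 − e) = 1e+08 · (1 − 0.25) = 1e+08 · 0.75 ≈ 7.5e+07 m = 75 Mm.
(b) rₐ = a(1 + e) = 1e+08 · (1 + 0.25) = 1e+08 · 1.25 ≈ 1.25e+08 m = 125 Mm.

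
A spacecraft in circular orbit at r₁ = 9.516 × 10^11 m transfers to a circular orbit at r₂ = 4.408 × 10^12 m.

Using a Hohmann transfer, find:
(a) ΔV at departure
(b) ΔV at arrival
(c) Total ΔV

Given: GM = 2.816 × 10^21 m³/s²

Transfer semi-major axis: a_t = (r₁ + r₂)/2 = (9.516e+11 + 4.408e+12)/2 = 2.6798e+12 m.
Circular speeds: v₁ = √(GM/r₁) = 54398.8 m/s, v₂ = √(GM/r₂) = 25275.3 m/s.
Transfer speeds (vis-viva v² = GM(2/r − 1/a_t)): v₁ᵗ = 69768.4 m/s, v₂ᵗ = 15061.6 m/s.
(a) ΔV₁ = |v₁ᵗ − v₁| ≈ 1.537e+04 m/s = 15.37 km/s.
(b) ΔV₂ = |v₂ − v₂ᵗ| ≈ 1.021e+04 m/s = 10.21 km/s.
(c) ΔV_total = ΔV₁ + ΔV₂ ≈ 2.558e+04 m/s = 25.58 km/s.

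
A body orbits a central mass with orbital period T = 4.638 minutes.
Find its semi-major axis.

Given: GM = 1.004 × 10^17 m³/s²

Convert to SI: T = 4.638 minutes = 278.28 s.
Invert Kepler's third law: a = (GM · T² / (4π²))^(1/3).
Substituting T = 278.28 s and GM = 1.004e+17 m³/s²:
a = (1.004e+17 · (278.28)² / (4π²))^(1/3) m
a ≈ 5.818e+06 m = 5.818 Mm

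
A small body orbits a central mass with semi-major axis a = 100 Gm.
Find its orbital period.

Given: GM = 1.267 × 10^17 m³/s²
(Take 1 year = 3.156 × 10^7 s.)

Convert to SI: a = 100 Gm = 1e+11 m.
Kepler's third law: T = 2π √(a³ / GM).
Substituting a = 1e+11 m and GM = 1.267e+17 m³/s²:
T = 2π √((1e+11)³ / 1.267e+17) s
T ≈ 5.582e+08 s = 17.69 years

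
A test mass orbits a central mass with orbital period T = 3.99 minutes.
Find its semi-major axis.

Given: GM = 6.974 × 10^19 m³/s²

Convert to SI: T = 3.99 minutes = 239.4 s.
Invert Kepler's third law: a = (GM · T² / (4π²))^(1/3).
Substituting T = 239.4 s and GM = 6.974e+19 m³/s²:
a = (6.974e+19 · (239.4)² / (4π²))^(1/3) m
a ≈ 4.661e+07 m = 46.61 Mm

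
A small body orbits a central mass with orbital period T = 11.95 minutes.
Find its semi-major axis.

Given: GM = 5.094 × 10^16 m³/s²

Convert to SI: T = 11.95 minutes = 717 s.
Invert Kepler's third law: a = (GM · T² / (4π²))^(1/3).
Substituting T = 717 s and GM = 5.094e+16 m³/s²:
a = (5.094e+16 · (717)² / (4π²))^(1/3) m
a ≈ 8.721e+06 m = 8.721 Mm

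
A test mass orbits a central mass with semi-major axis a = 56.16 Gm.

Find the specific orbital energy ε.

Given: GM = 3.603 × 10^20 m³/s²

Convert to SI: a = 56.16 Gm = 5.616e+10 m.
ε = −GM / (2a).
ε = −3.603e+20 / (2 · 5.616e+10) J/kg ≈ -3.208e+09 J/kg = -3.208 GJ/kg.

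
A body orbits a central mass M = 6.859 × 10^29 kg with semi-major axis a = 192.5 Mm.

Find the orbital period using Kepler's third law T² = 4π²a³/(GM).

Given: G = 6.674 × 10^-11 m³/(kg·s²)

Convert to SI: a = 192.5 Mm = 1.925e+08 m.
GM = G · M = 6.674e-11 · 6.859e+29 = 4.5777e+19 m³/s².
Kepler's third law: T = 2π √(a³ / GM).
Substituting a = 1.925e+08 m and GM = 4.5777e+19 m³/s²:
T = 2π √((1.925e+08)³ / 4.5777e+19) s
T ≈ 2480 s = 41.34 minutes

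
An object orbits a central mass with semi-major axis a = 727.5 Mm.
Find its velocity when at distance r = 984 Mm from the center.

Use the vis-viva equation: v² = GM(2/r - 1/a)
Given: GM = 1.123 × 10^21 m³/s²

Convert to SI: a = 727.5 Mm = 7.275e+08 m; r = 984 Mm = 9.84e+08 m.
Vis-viva: v = √(GM · (2/r − 1/a)).
2/r − 1/a = 2/9.84e+08 − 1/7.275e+08 = 6.5795e-10 m⁻¹.
v = √(1.123e+21 · 6.5795e-10) m/s ≈ 8.596e+05 m/s = 859.6 km/s.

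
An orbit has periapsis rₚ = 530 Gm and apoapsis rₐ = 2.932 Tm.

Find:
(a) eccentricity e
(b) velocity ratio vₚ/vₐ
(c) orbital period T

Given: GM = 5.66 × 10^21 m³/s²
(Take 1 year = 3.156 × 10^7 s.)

Convert to SI: rₚ = 530 Gm = 5.3e+11 m; rₐ = 2.932 Tm = 2.932e+12 m.
(a) e = (rₐ − rₚ)/(rₐ + rₚ) = (2.932e+12 − 5.3e+11)/(2.932e+12 + 5.3e+11) ≈ 0.6938
(b) Conservation of angular momentum (rₚvₚ = rₐvₐ) gives vₚ/vₐ = rₐ/rₚ = 2.932e+12/5.3e+11 ≈ 5.532
(c) With a = (rₚ + rₐ)/2 = 1.731e+12 m, T = 2π √(a³/GM) = 2π √((1.731e+12)³/5.66e+21) s ≈ 1.902e+08 s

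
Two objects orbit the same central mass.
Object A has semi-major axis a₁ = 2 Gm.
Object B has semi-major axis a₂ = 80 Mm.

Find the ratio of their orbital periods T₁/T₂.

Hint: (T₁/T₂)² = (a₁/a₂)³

Convert to SI: a₁ = 2 Gm = 2e+09 m; a₂ = 80 Mm = 8e+07 m.
From Kepler's third law, (T₁/T₂)² = (a₁/a₂)³, so T₁/T₂ = (a₁/a₂)^(3/2).
a₁/a₂ = 2e+09 / 8e+07 = 25.
T₁/T₂ = (25)^(3/2) ≈ 125.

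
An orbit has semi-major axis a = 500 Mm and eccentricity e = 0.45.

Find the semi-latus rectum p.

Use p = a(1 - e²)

Convert to SI: a = 500 Mm = 5e+08 m.
p = a (1 − e²).
p = 5e+08 · (1 − (0.45)²) = 5e+08 · 0.7975 ≈ 3.988e+08 m = 398.8 Mm.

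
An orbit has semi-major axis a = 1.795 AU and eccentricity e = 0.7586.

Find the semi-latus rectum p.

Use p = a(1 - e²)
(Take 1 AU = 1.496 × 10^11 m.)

Convert to SI: a = 1.795 AU = 2.68532e+11 m.
p = a (1 − e²).
p = 2.68532e+11 · (1 − (0.7586)²) = 2.68532e+11 · 0.424526 ≈ 1.14e+11 m = 0.762 AU.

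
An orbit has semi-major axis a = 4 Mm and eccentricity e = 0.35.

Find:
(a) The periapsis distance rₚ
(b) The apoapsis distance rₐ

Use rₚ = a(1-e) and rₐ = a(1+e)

Convert to SI: a = 4 Mm = 4e+06 m.
(a) rₚ = a(1 − e) = 4e+06 · (1 − 0.35) = 4e+06 · 0.65 ≈ 2.6e+06 m = 2.6 Mm.
(b) rₐ = a(1 + e) = 4e+06 · (1 + 0.35) = 4e+06 · 1.35 ≈ 5.4e+06 m = 5.4 Mm.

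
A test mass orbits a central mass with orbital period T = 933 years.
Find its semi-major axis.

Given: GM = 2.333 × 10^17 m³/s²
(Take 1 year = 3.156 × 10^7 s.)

Convert to SI: T = 933 years = 2.94455e+10 s.
Invert Kepler's third law: a = (GM · T² / (4π²))^(1/3).
Substituting T = 2.94455e+10 s and GM = 2.333e+17 m³/s²:
a = (2.333e+17 · (2.94455e+10)² / (4π²))^(1/3) m
a ≈ 1.724e+12 m = 1.724 Tm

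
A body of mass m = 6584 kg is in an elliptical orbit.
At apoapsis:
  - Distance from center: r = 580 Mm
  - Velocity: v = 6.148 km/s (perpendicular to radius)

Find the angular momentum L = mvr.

Convert to SI: r = 580 Mm = 5.8e+08 m; v = 6.148 km/s = 6148 m/s.
Since v is perpendicular to r, L = m · v · r.
L = 6584 · 6148 · 5.8e+08 kg·m²/s ≈ 2.348e+16 kg·m²/s.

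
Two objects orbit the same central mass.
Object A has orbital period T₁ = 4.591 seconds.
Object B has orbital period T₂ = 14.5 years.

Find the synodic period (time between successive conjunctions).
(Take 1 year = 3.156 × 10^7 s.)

Convert to SI: T₂ = 14.5 years = 4.5762e+08 s.
T_syn = |T₁ · T₂ / (T₁ − T₂)|.
T_syn = |4.591 · 4.5762e+08 / (4.591 − 4.5762e+08)| s ≈ 4.591 s = 4.591 seconds.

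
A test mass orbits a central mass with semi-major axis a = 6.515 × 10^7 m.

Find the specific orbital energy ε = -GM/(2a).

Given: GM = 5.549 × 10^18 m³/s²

ε = −GM / (2a).
ε = −5.549e+18 / (2 · 6.515e+07) J/kg ≈ -4.259e+10 J/kg = -42.59 GJ/kg.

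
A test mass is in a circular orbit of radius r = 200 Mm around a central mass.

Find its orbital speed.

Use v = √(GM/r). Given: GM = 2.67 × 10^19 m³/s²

Convert to SI: r = 200 Mm = 2e+08 m.
For a circular orbit, gravity supplies the centripetal force, so v = √(GM / r).
v = √(2.67e+19 / 2e+08) m/s ≈ 3.654e+05 m/s = 365.4 km/s.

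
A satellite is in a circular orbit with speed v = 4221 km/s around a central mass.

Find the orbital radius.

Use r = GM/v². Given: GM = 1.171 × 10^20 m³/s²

Convert to SI: v = 4221 km/s = 4.221e+06 m/s.
For a circular orbit, v² = GM / r, so r = GM / v².
r = 1.171e+20 / (4.221e+06)² m ≈ 6.572e+06 m = 6.572 Mm.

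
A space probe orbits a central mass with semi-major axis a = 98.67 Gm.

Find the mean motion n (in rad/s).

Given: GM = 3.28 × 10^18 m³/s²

Convert to SI: a = 98.67 Gm = 9.867e+10 m.
n = √(GM / a³).
n = √(3.28e+18 / (9.867e+10)³) rad/s ≈ 5.843e-08 rad/s.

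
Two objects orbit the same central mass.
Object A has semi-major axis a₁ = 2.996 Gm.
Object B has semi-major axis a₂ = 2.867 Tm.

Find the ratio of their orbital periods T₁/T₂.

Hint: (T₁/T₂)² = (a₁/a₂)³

Convert to SI: a₁ = 2.996 Gm = 2.996e+09 m; a₂ = 2.867 Tm = 2.867e+12 m.
From Kepler's third law, (T₁/T₂)² = (a₁/a₂)³, so T₁/T₂ = (a₁/a₂)^(3/2).
a₁/a₂ = 2.996e+09 / 2.867e+12 = 0.00104499.
T₁/T₂ = (0.00104499)^(3/2) ≈ 3.378e-05.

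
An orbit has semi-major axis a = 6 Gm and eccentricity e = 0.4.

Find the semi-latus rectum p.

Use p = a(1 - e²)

Convert to SI: a = 6 Gm = 6e+09 m.
p = a (1 − e²).
p = 6e+09 · (1 − (0.4)²) = 6e+09 · 0.84 ≈ 5.04e+09 m = 5.04 Gm.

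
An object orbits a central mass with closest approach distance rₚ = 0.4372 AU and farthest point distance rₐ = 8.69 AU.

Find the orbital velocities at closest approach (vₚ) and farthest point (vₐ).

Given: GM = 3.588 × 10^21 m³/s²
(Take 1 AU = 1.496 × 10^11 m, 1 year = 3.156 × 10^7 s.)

Convert to SI: rₚ = 0.4372 AU = 6.54051e+10 m; rₐ = 8.69 AU = 1.30002e+12 m.
Use the vis-viva equation v² = GM(2/r − 1/a) with a = (rₚ + rₐ)/2 = (6.54051e+10 + 1.30002e+12)/2 = 6.82715e+11 m.
vₚ = √(GM · (2/rₚ − 1/a)) = √(3.588e+21 · (2/6.54051e+10 − 1/6.82715e+11)) m/s ≈ 3.232e+05 m/s = 68.18 AU/year.
vₐ = √(GM · (2/rₐ − 1/a)) = √(3.588e+21 · (2/1.30002e+12 − 1/6.82715e+11)) m/s ≈ 1.626e+04 m/s = 3.43 AU/year.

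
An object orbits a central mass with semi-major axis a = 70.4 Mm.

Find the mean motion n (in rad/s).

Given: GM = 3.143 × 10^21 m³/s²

Convert to SI: a = 70.4 Mm = 7.04e+07 m.
n = √(GM / a³).
n = √(3.143e+21 / (7.04e+07)³) rad/s ≈ 0.09491 rad/s.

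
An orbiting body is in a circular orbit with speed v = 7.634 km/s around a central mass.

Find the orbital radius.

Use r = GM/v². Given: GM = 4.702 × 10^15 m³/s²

Convert to SI: v = 7.634 km/s = 7634 m/s.
For a circular orbit, v² = GM / r, so r = GM / v².
r = 4.702e+15 / (7634)² m ≈ 8.068e+07 m = 8.068 × 10^7 m.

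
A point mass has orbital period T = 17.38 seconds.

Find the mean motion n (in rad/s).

n = 2π / T.
n = 2π / 17.38 s ≈ 0.3615 rad/s.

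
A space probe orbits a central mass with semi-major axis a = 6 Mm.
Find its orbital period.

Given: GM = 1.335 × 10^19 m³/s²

Convert to SI: a = 6 Mm = 6e+06 m.
Kepler's third law: T = 2π √(a³ / GM).
Substituting a = 6e+06 m and GM = 1.335e+19 m³/s²:
T = 2π √((6e+06)³ / 1.335e+19) s
T ≈ 25.27 s = 25.27 seconds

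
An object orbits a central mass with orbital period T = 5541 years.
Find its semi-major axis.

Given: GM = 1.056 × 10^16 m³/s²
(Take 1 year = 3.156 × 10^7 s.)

Convert to SI: T = 5541 years = 1.74874e+11 s.
Invert Kepler's third law: a = (GM · T² / (4π²))^(1/3).
Substituting T = 1.74874e+11 s and GM = 1.056e+16 m³/s²:
a = (1.056e+16 · (1.74874e+11)² / (4π²))^(1/3) m
a ≈ 2.015e+12 m = 2.015 Tm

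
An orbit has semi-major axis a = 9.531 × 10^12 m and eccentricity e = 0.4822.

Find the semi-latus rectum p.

p = a (1 − e²).
p = 9.531e+12 · (1 − (0.4822)²) = 9.531e+12 · 0.767483 ≈ 7.315e+12 m = 7.315 × 10^12 m.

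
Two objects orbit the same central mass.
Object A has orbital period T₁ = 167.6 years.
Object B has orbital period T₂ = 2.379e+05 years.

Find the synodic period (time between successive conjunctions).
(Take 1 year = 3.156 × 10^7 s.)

Convert to SI: T₁ = 167.6 years = 5.28946e+09 s; T₂ = 2.379e+05 years = 7.50812e+12 s.
T_syn = |T₁ · T₂ / (T₁ − T₂)|.
T_syn = |5.28946e+09 · 7.50812e+12 / (5.28946e+09 − 7.50812e+12)| s ≈ 5.293e+09 s = 167.7 years.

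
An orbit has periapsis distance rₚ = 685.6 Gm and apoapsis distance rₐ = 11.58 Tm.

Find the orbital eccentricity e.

Convert to SI: rₚ = 685.6 Gm = 6.856e+11 m; rₐ = 11.58 Tm = 1.158e+13 m.
e = (rₐ − rₚ) / (rₐ + rₚ).
e = (1.158e+13 − 6.856e+11) / (1.158e+13 + 6.856e+11) = 1.08944e+13 / 1.22656e+13 ≈ 0.8882.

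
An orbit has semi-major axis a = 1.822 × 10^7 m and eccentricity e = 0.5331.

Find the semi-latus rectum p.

p = a (1 − e²).
p = 1.822e+07 · (1 − (0.5331)²) = 1.822e+07 · 0.715804 ≈ 1.304e+07 m = 1.304 × 10^7 m.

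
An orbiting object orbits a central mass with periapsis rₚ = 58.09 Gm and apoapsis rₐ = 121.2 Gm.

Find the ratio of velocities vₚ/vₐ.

Convert to SI: rₚ = 58.09 Gm = 5.809e+10 m; rₐ = 121.2 Gm = 1.212e+11 m.
Conservation of angular momentum gives rₚvₚ = rₐvₐ, so vₚ/vₐ = rₐ/rₚ.
vₚ/vₐ = 1.212e+11 / 5.809e+10 ≈ 2.086.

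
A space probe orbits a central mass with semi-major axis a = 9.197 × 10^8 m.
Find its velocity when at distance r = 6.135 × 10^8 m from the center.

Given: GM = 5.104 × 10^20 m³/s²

Vis-viva: v = √(GM · (2/r − 1/a)).
2/r − 1/a = 2/6.135e+08 − 1/9.197e+08 = 2.17267e-09 m⁻¹.
v = √(5.104e+20 · 2.17267e-09) m/s ≈ 1.053e+06 m/s = 1053 km/s.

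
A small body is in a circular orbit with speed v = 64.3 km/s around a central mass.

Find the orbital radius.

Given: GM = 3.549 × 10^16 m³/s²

Convert to SI: v = 64.3 km/s = 64300 m/s.
For a circular orbit, v² = GM / r, so r = GM / v².
r = 3.549e+16 / (64300)² m ≈ 8.584e+06 m = 8.584 Mm.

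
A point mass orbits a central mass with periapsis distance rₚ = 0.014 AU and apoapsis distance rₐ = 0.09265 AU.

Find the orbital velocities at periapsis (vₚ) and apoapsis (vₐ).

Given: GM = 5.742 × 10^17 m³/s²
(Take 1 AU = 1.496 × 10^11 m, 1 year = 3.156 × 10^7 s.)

Convert to SI: rₚ = 0.014 AU = 2.0944e+09 m; rₐ = 0.09265 AU = 1.38604e+10 m.
Use the vis-viva equation v² = GM(2/r − 1/a) with a = (rₚ + rₐ)/2 = (2.0944e+09 + 1.38604e+10)/2 = 7.97742e+09 m.
vₚ = √(GM · (2/rₚ − 1/a)) = √(5.742e+17 · (2/2.0944e+09 − 1/7.97742e+09)) m/s ≈ 2.183e+04 m/s = 4.604 AU/year.
vₐ = √(GM · (2/rₐ − 1/a)) = √(5.742e+17 · (2/1.38604e+10 − 1/7.97742e+09)) m/s ≈ 3298 m/s = 0.6957 AU/year.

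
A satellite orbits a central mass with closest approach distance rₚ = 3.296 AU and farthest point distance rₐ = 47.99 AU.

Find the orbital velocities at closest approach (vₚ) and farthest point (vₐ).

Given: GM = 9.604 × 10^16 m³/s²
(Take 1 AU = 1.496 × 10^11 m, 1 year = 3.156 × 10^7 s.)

Convert to SI: rₚ = 3.296 AU = 4.93082e+11 m; rₐ = 47.99 AU = 7.1793e+12 m.
Use the vis-viva equation v² = GM(2/r − 1/a) with a = (rₚ + rₐ)/2 = (4.93082e+11 + 7.1793e+12)/2 = 3.83619e+12 m.
vₚ = √(GM · (2/rₚ − 1/a)) = √(9.604e+16 · (2/4.93082e+11 − 1/3.83619e+12)) m/s ≈ 603.8 m/s = 0.1274 AU/year.
vₐ = √(GM · (2/rₐ − 1/a)) = √(9.604e+16 · (2/7.1793e+12 − 1/3.83619e+12)) m/s ≈ 41.47 m/s = 0.008748 AU/year.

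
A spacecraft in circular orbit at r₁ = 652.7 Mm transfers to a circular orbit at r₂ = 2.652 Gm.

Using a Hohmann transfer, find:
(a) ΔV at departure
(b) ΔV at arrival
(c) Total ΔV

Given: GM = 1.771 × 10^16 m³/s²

Convert to SI: r₁ = 652.7 Mm = 6.527e+08 m; r₂ = 2.652 Gm = 2.652e+09 m.
Transfer semi-major axis: a_t = (r₁ + r₂)/2 = (6.527e+08 + 2.652e+09)/2 = 1.65235e+09 m.
Circular speeds: v₁ = √(GM/r₁) = 5208.98 m/s, v₂ = √(GM/r₂) = 2584.18 m/s.
Transfer speeds (vis-viva v² = GM(2/r − 1/a_t)): v₁ᵗ = 6599.15 m/s, v₂ᵗ = 1624.16 m/s.
(a) ΔV₁ = |v₁ᵗ − v₁| ≈ 1390 m/s = 1.39 km/s.
(b) ΔV₂ = |v₂ − v₂ᵗ| ≈ 960 m/s = 960 m/s.
(c) ΔV_total = ΔV₁ + ΔV₂ ≈ 2350 m/s = 2.35 km/s.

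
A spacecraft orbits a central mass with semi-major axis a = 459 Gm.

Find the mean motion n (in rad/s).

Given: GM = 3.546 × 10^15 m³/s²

Convert to SI: a = 459 Gm = 4.59e+11 m.
n = √(GM / a³).
n = √(3.546e+15 / (4.59e+11)³) rad/s ≈ 1.915e-10 rad/s.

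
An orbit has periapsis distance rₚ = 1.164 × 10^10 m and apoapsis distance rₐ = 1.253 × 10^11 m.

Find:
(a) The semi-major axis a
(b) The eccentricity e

(a) a = (rₚ + rₐ) / 2 = (1.164e+10 + 1.253e+11) / 2 ≈ 6.847e+10 m = 6.847 × 10^10 m.
(b) e = (rₐ − rₚ) / (rₐ + rₚ) = (1.253e+11 − 1.164e+10) / (1.253e+11 + 1.164e+10) ≈ 0.83.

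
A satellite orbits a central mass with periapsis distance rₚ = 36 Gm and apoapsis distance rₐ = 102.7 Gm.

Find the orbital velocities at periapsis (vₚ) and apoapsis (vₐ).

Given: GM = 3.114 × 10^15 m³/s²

Convert to SI: rₚ = 36 Gm = 3.6e+10 m; rₐ = 102.7 Gm = 1.027e+11 m.
Use the vis-viva equation v² = GM(2/r − 1/a) with a = (rₚ + rₐ)/2 = (3.6e+10 + 1.027e+11)/2 = 6.935e+10 m.
vₚ = √(GM · (2/rₚ − 1/a)) = √(3.114e+15 · (2/3.6e+10 − 1/6.935e+10)) m/s ≈ 357.9 m/s = 357.9 m/s.
vₐ = √(GM · (2/rₐ − 1/a)) = √(3.114e+15 · (2/1.027e+11 − 1/6.935e+10)) m/s ≈ 125.5 m/s = 125.5 m/s.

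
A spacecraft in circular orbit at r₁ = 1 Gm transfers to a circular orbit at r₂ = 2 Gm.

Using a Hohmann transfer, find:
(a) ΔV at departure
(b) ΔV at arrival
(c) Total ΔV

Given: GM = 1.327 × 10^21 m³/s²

Convert to SI: r₁ = 1 Gm = 1e+09 m; r₂ = 2 Gm = 2e+09 m.
Transfer semi-major axis: a_t = (r₁ + r₂)/2 = (1e+09 + 2e+09)/2 = 1.5e+09 m.
Circular speeds: v₁ = √(GM/r₁) = 1.15195e+06 m/s, v₂ = √(GM/r₂) = 814555 m/s.
Transfer speeds (vis-viva v² = GM(2/r − 1/a_t)): v₁ᵗ = 1.33016e+06 m/s, v₂ᵗ = 665081 m/s.
(a) ΔV₁ = |v₁ᵗ − v₁| ≈ 1.782e+05 m/s = 178.2 km/s.
(b) ΔV₂ = |v₂ − v₂ᵗ| ≈ 1.495e+05 m/s = 149.5 km/s.
(c) ΔV_total = ΔV₁ + ΔV₂ ≈ 3.277e+05 m/s = 327.7 km/s.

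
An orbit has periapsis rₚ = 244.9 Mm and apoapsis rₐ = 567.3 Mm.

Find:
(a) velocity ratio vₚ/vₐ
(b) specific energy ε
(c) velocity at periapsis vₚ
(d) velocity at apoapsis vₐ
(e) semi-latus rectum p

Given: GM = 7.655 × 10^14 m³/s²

Convert to SI: rₚ = 244.9 Mm = 2.449e+08 m; rₐ = 567.3 Mm = 5.673e+08 m.
(a) Conservation of angular momentum (rₚvₚ = rₐvₐ) gives vₚ/vₐ = rₐ/rₚ = 5.673e+08/2.449e+08 ≈ 2.316
(b) With a = (rₚ + rₐ)/2 = 4.061e+08 m, ε = −GM/(2a) = −7.655e+14/(2 · 4.061e+08) J/kg ≈ -9.425e+05 J/kg
(c) With a = (rₚ + rₐ)/2 = 4.061e+08 m, vₚ = √(GM (2/rₚ − 1/a)) = √(7.655e+14 · (2/2.449e+08 − 1/4.061e+08)) m/s ≈ 2090 m/s
(d) With a = (rₚ + rₐ)/2 = 4.061e+08 m, vₐ = √(GM (2/rₐ − 1/a)) = √(7.655e+14 · (2/5.673e+08 − 1/4.061e+08)) m/s ≈ 902.1 m/s
(e) From a = (rₚ + rₐ)/2 = 4.061e+08 m and e = (rₐ − rₚ)/(rₐ + rₚ) = 0.396947, p = a(1 − e²) = 4.061e+08 · (1 − (0.396947)²) ≈ 3.421e+08 m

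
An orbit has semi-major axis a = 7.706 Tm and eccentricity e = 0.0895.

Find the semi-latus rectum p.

Convert to SI: a = 7.706 Tm = 7.706e+12 m.
p = a (1 − e²).
p = 7.706e+12 · (1 − (0.0895)²) = 7.706e+12 · 0.99199 ≈ 7.644e+12 m = 7.644 Tm.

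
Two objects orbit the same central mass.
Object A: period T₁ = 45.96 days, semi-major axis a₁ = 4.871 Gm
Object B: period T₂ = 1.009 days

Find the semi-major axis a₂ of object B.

Convert to SI: T₁ = 45.96 days = 3.97094e+06 s; a₁ = 4.871 Gm = 4.871e+09 m; T₂ = 1.009 days = 87177.6 s.
Kepler's third law: (T₁/T₂)² = (a₁/a₂)³ ⇒ a₂ = a₁ · (T₂/T₁)^(2/3).
T₂/T₁ = 87177.6 / 3.97094e+06 = 0.0219539.
a₂ = 4.871e+09 · (0.0219539)^(2/3) m ≈ 3.819e+08 m = 381.9 Mm.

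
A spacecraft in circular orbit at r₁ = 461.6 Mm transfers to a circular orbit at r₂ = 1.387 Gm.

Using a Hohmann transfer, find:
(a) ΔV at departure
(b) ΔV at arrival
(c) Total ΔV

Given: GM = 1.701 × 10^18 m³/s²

Convert to SI: r₁ = 461.6 Mm = 4.616e+08 m; r₂ = 1.387 Gm = 1.387e+09 m.
Transfer semi-major axis: a_t = (r₁ + r₂)/2 = (4.616e+08 + 1.387e+09)/2 = 9.243e+08 m.
Circular speeds: v₁ = √(GM/r₁) = 60704.3 m/s, v₂ = √(GM/r₂) = 35019.8 m/s.
Transfer speeds (vis-viva v² = GM(2/r − 1/a_t)): v₁ᵗ = 74362 m/s, v₂ᵗ = 24748 m/s.
(a) ΔV₁ = |v₁ᵗ − v₁| ≈ 1.366e+04 m/s = 13.66 km/s.
(b) ΔV₂ = |v₂ − v₂ᵗ| ≈ 1.027e+04 m/s = 10.27 km/s.
(c) ΔV_total = ΔV₁ + ΔV₂ ≈ 2.393e+04 m/s = 23.93 km/s.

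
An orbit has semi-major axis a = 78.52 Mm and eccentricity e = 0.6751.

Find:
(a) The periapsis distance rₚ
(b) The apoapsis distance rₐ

Convert to SI: a = 78.52 Mm = 7.852e+07 m.
(a) rₚ = a(1 − e) = 7.852e+07 · (1 − 0.6751) = 7.852e+07 · 0.3249 ≈ 2.551e+07 m = 25.51 Mm.
(b) rₐ = a(1 + e) = 7.852e+07 · (1 + 0.6751) = 7.852e+07 · 1.6751 ≈ 1.315e+08 m = 131.5 Mm.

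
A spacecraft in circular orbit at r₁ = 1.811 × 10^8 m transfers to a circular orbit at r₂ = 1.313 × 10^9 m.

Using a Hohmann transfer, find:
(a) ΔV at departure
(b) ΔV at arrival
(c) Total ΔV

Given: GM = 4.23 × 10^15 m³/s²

Transfer semi-major axis: a_t = (r₁ + r₂)/2 = (1.811e+08 + 1.313e+09)/2 = 7.4705e+08 m.
Circular speeds: v₁ = √(GM/r₁) = 4832.94 m/s, v₂ = √(GM/r₂) = 1794.89 m/s.
Transfer speeds (vis-viva v² = GM(2/r − 1/a_t)): v₁ᵗ = 6407.2 m/s, v₂ᵗ = 883.735 m/s.
(a) ΔV₁ = |v₁ᵗ − v₁| ≈ 1574 m/s = 1.574 km/s.
(b) ΔV₂ = |v₂ − v₂ᵗ| ≈ 911.2 m/s = 911.2 m/s.
(c) ΔV_total = ΔV₁ + ΔV₂ ≈ 2485 m/s = 2.485 km/s.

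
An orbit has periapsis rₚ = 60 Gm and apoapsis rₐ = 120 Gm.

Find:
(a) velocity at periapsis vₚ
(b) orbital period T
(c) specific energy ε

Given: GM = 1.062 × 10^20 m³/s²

Convert to SI: rₚ = 60 Gm = 6e+10 m; rₐ = 120 Gm = 1.2e+11 m.
(a) With a = (rₚ + rₐ)/2 = 9e+10 m, vₚ = √(GM (2/rₚ − 1/a)) = √(1.062e+20 · (2/6e+10 − 1/9e+10)) m/s ≈ 4.858e+04 m/s
(b) With a = (rₚ + rₐ)/2 = 9e+10 m, T = 2π √(a³/GM) = 2π √((9e+10)³/1.062e+20) s ≈ 1.646e+07 s
(c) With a = (rₚ + rₐ)/2 = 9e+10 m, ε = −GM/(2a) = −1.062e+20/(2 · 9e+10) J/kg ≈ -5.9e+08 J/kg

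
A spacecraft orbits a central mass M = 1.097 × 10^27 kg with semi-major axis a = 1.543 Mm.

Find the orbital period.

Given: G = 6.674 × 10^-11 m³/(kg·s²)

Convert to SI: a = 1.543 Mm = 1.543e+06 m.
GM = G · M = 6.674e-11 · 1.097e+27 = 7.32138e+16 m³/s².
Kepler's third law: T = 2π √(a³ / GM).
Substituting a = 1.543e+06 m and GM = 7.32138e+16 m³/s²:
T = 2π √((1.543e+06)³ / 7.32138e+16) s
T ≈ 44.51 s = 44.51 seconds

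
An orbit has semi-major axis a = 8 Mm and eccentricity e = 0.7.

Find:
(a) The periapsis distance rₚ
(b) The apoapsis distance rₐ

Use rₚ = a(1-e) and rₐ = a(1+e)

Convert to SI: a = 8 Mm = 8e+06 m.
(a) rₚ = a(1 − e) = 8e+06 · (1 − 0.7) = 8e+06 · 0.3 ≈ 2.4e+06 m = 2.4 Mm.
(b) rₐ = a(1 + e) = 8e+06 · (1 + 0.7) = 8e+06 · 1.7 ≈ 1.36e+07 m = 13.6 Mm.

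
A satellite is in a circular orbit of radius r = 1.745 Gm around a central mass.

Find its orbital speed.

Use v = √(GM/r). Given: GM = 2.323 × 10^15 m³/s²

Convert to SI: r = 1.745 Gm = 1.745e+09 m.
For a circular orbit, gravity supplies the centripetal force, so v = √(GM / r).
v = √(2.323e+15 / 1.745e+09) m/s ≈ 1154 m/s = 1.154 km/s.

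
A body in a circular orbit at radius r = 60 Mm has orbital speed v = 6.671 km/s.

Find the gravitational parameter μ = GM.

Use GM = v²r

Convert to SI: r = 60 Mm = 6e+07 m; v = 6.671 km/s = 6671 m/s.
For a circular orbit v² = GM/r, so GM = v² · r.
GM = (6671)² · 6e+07 m³/s² ≈ 2.67e+15 m³/s² = 2.67 × 10^15 m³/s².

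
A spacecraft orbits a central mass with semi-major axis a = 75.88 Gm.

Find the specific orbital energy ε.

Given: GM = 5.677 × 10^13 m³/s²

Convert to SI: a = 75.88 Gm = 7.588e+10 m.
ε = −GM / (2a).
ε = −5.677e+13 / (2 · 7.588e+10) J/kg ≈ -374.1 J/kg = -374.1 J/kg.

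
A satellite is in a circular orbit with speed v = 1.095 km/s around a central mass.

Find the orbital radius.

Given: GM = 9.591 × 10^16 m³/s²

Convert to SI: v = 1.095 km/s = 1095 m/s.
For a circular orbit, v² = GM / r, so r = GM / v².
r = 9.591e+16 / (1095)² m ≈ 7.999e+10 m = 79.99 Gm.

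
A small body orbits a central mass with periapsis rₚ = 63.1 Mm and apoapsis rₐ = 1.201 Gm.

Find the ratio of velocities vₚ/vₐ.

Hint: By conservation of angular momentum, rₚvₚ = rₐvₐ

Convert to SI: rₚ = 63.1 Mm = 6.31e+07 m; rₐ = 1.201 Gm = 1.201e+09 m.
Conservation of angular momentum gives rₚvₚ = rₐvₐ, so vₚ/vₐ = rₐ/rₚ.
vₚ/vₐ = 1.201e+09 / 6.31e+07 ≈ 19.03.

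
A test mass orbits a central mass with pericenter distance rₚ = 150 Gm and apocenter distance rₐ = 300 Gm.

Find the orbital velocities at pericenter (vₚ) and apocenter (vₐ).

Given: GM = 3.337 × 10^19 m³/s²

Convert to SI: rₚ = 150 Gm = 1.5e+11 m; rₐ = 300 Gm = 3e+11 m.
Use the vis-viva equation v² = GM(2/r − 1/a) with a = (rₚ + rₐ)/2 = (1.5e+11 + 3e+11)/2 = 2.25e+11 m.
vₚ = √(GM · (2/rₚ − 1/a)) = √(3.337e+19 · (2/1.5e+11 − 1/2.25e+11)) m/s ≈ 1.722e+04 m/s = 17.22 km/s.
vₐ = √(GM · (2/rₐ − 1/a)) = √(3.337e+19 · (2/3e+11 − 1/2.25e+11)) m/s ≈ 8611 m/s = 8.611 km/s.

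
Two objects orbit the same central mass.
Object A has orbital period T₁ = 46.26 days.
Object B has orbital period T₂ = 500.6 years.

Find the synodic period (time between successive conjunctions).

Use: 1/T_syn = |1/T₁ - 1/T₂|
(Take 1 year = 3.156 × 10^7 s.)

Convert to SI: T₁ = 46.26 days = 3.99686e+06 s; T₂ = 500.6 years = 1.57989e+10 s.
T_syn = |T₁ · T₂ / (T₁ − T₂)|.
T_syn = |3.99686e+06 · 1.57989e+10 / (3.99686e+06 − 1.57989e+10)| s ≈ 3.998e+06 s = 46.27 days.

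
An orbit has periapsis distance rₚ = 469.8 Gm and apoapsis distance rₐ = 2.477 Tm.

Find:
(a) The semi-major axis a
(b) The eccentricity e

Convert to SI: rₚ = 469.8 Gm = 4.698e+11 m; rₐ = 2.477 Tm = 2.477e+12 m.
(a) a = (rₚ + rₐ) / 2 = (4.698e+11 + 2.477e+12) / 2 ≈ 1.473e+12 m = 1.473 Tm.
(b) e = (rₐ − rₚ) / (rₐ + rₚ) = (2.477e+12 − 4.698e+11) / (2.477e+12 + 4.698e+11) ≈ 0.6811.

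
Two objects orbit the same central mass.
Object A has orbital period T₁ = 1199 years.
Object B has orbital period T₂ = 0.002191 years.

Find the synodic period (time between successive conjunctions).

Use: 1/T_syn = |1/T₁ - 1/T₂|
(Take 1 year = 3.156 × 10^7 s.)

Convert to SI: T₁ = 1199 years = 3.78404e+10 s; T₂ = 0.002191 years = 69148 s.
T_syn = |T₁ · T₂ / (T₁ − T₂)|.
T_syn = |3.78404e+10 · 69148 / (3.78404e+10 − 69148)| s ≈ 6.915e+04 s = 0.002191 years.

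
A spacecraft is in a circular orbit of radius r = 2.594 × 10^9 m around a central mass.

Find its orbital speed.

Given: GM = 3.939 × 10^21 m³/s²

For a circular orbit, gravity supplies the centripetal force, so v = √(GM / r).
v = √(3.939e+21 / 2.594e+09) m/s ≈ 1.232e+06 m/s = 1232 km/s.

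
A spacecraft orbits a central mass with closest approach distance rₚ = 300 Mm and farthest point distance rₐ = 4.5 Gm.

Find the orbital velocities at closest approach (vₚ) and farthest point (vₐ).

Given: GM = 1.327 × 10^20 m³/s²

Convert to SI: rₚ = 300 Mm = 3e+08 m; rₐ = 4.5 Gm = 4.5e+09 m.
Use the vis-viva equation v² = GM(2/r − 1/a) with a = (rₚ + rₐ)/2 = (3e+08 + 4.5e+09)/2 = 2.4e+09 m.
vₚ = √(GM · (2/rₚ − 1/a)) = √(1.327e+20 · (2/3e+08 − 1/2.4e+09)) m/s ≈ 9.107e+05 m/s = 910.7 km/s.
vₐ = √(GM · (2/rₐ − 1/a)) = √(1.327e+20 · (2/4.5e+09 − 1/2.4e+09)) m/s ≈ 6.071e+04 m/s = 60.71 km/s.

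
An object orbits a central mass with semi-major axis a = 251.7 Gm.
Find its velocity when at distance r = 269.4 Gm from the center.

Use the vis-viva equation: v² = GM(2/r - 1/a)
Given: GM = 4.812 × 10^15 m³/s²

Convert to SI: a = 251.7 Gm = 2.517e+11 m; r = 269.4 Gm = 2.694e+11 m.
Vis-viva: v = √(GM · (2/r − 1/a)).
2/r − 1/a = 2/2.694e+11 − 1/2.517e+11 = 3.45092e-12 m⁻¹.
v = √(4.812e+15 · 3.45092e-12) m/s ≈ 128.9 m/s = 128.9 m/s.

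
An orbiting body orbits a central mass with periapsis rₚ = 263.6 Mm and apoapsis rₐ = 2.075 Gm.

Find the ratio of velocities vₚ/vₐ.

Convert to SI: rₚ = 263.6 Mm = 2.636e+08 m; rₐ = 2.075 Gm = 2.075e+09 m.
Conservation of angular momentum gives rₚvₚ = rₐvₐ, so vₚ/vₐ = rₐ/rₚ.
vₚ/vₐ = 2.075e+09 / 2.636e+08 ≈ 7.872.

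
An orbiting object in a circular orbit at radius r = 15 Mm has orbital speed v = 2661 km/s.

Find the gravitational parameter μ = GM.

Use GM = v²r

Convert to SI: r = 15 Mm = 1.5e+07 m; v = 2661 km/s = 2.661e+06 m/s.
For a circular orbit v² = GM/r, so GM = v² · r.
GM = (2.661e+06)² · 1.5e+07 m³/s² ≈ 1.062e+20 m³/s² = 1.062 × 10^20 m³/s².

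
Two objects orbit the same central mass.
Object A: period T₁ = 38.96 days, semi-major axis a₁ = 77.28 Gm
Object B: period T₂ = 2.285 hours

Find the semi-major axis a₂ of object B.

Convert to SI: T₁ = 38.96 days = 3.36614e+06 s; a₁ = 77.28 Gm = 7.728e+10 m; T₂ = 2.285 hours = 8226 s.
Kepler's third law: (T₁/T₂)² = (a₁/a₂)³ ⇒ a₂ = a₁ · (T₂/T₁)^(2/3).
T₂/T₁ = 8226 / 3.36614e+06 = 0.00244375.
a₂ = 7.728e+10 · (0.00244375)^(2/3) m ≈ 1.402e+09 m = 1.402 Gm.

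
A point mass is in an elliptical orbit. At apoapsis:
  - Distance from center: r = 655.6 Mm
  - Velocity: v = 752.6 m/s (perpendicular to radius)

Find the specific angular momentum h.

Convert to SI: r = 655.6 Mm = 6.556e+08 m.
With v perpendicular to r, h = r · v.
h = 6.556e+08 · 752.6 m²/s ≈ 4.934e+11 m²/s.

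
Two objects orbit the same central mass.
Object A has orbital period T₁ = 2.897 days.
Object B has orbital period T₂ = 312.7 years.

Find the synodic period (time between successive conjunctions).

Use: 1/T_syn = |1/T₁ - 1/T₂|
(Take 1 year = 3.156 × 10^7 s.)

Convert to SI: T₁ = 2.897 days = 250301 s; T₂ = 312.7 years = 9.86881e+09 s.
T_syn = |T₁ · T₂ / (T₁ − T₂)|.
T_syn = |250301 · 9.86881e+09 / (250301 − 9.86881e+09)| s ≈ 2.503e+05 s = 2.897 days.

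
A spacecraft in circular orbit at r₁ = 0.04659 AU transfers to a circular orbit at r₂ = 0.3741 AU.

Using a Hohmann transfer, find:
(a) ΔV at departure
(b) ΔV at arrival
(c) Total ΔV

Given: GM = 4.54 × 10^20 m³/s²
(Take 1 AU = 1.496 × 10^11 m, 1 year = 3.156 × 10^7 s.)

Convert to SI: r₁ = 0.04659 AU = 6.96986e+09 m; r₂ = 0.3741 AU = 5.59654e+10 m.
Transfer semi-major axis: a_t = (r₁ + r₂)/2 = (6.96986e+09 + 5.59654e+10)/2 = 3.14676e+10 m.
Circular speeds: v₁ = √(GM/r₁) = 255221 m/s, v₂ = √(GM/r₂) = 90067.5 m/s.
Transfer speeds (vis-viva v² = GM(2/r − 1/a_t)): v₁ᵗ = 340364 m/s, v₂ᵗ = 42388.5 m/s.
(a) ΔV₁ = |v₁ᵗ − v₁| ≈ 8.514e+04 m/s = 17.96 AU/year.
(b) ΔV₂ = |v₂ − v₂ᵗ| ≈ 4.768e+04 m/s = 10.06 AU/year.
(c) ΔV_total = ΔV₁ + ΔV₂ ≈ 1.328e+05 m/s = 28.02 AU/year.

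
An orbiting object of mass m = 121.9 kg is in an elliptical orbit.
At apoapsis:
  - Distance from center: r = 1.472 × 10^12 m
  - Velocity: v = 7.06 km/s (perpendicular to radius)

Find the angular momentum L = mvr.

Convert to SI: v = 7.06 km/s = 7060 m/s.
Since v is perpendicular to r, L = m · v · r.
L = 121.9 · 7060 · 1.472e+12 kg·m²/s ≈ 1.267e+18 kg·m²/s.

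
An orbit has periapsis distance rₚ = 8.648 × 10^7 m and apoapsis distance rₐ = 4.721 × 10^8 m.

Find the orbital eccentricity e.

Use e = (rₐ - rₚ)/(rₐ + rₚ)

e = (rₐ − rₚ) / (rₐ + rₚ).
e = (4.721e+08 − 8.648e+07) / (4.721e+08 + 8.648e+07) = 3.8562e+08 / 5.5858e+08 ≈ 0.6904.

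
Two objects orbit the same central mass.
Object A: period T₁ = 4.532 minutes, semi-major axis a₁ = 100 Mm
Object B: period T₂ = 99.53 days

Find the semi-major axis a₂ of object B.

Convert to SI: T₁ = 4.532 minutes = 271.92 s; a₁ = 100 Mm = 1e+08 m; T₂ = 99.53 days = 8.59939e+06 s.
Kepler's third law: (T₁/T₂)² = (a₁/a₂)³ ⇒ a₂ = a₁ · (T₂/T₁)^(2/3).
T₂/T₁ = 8.59939e+06 / 271.92 = 31624.7.
a₂ = 1e+08 · (31624.7)^(2/3) m ≈ 1e+11 m = 100 Gm.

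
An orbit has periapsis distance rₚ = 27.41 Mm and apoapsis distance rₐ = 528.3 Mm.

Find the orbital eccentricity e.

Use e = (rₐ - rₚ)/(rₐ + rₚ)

Convert to SI: rₚ = 27.41 Mm = 2.741e+07 m; rₐ = 528.3 Mm = 5.283e+08 m.
e = (rₐ − rₚ) / (rₐ + rₚ).
e = (5.283e+08 − 2.741e+07) / (5.283e+08 + 2.741e+07) = 5.0089e+08 / 5.5571e+08 ≈ 0.9014.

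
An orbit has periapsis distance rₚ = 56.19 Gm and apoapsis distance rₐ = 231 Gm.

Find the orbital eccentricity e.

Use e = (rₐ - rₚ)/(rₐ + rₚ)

Convert to SI: rₚ = 56.19 Gm = 5.619e+10 m; rₐ = 231 Gm = 2.31e+11 m.
e = (rₐ − rₚ) / (rₐ + rₚ).
e = (2.31e+11 − 5.619e+10) / (2.31e+11 + 5.619e+10) = 1.7481e+11 / 2.8719e+11 ≈ 0.6087.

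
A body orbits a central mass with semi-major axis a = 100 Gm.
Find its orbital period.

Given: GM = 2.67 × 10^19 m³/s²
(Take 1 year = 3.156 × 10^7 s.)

Convert to SI: a = 100 Gm = 1e+11 m.
Kepler's third law: T = 2π √(a³ / GM).
Substituting a = 1e+11 m and GM = 2.67e+19 m³/s²:
T = 2π √((1e+11)³ / 2.67e+19) s
T ≈ 3.845e+07 s = 1.218 years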